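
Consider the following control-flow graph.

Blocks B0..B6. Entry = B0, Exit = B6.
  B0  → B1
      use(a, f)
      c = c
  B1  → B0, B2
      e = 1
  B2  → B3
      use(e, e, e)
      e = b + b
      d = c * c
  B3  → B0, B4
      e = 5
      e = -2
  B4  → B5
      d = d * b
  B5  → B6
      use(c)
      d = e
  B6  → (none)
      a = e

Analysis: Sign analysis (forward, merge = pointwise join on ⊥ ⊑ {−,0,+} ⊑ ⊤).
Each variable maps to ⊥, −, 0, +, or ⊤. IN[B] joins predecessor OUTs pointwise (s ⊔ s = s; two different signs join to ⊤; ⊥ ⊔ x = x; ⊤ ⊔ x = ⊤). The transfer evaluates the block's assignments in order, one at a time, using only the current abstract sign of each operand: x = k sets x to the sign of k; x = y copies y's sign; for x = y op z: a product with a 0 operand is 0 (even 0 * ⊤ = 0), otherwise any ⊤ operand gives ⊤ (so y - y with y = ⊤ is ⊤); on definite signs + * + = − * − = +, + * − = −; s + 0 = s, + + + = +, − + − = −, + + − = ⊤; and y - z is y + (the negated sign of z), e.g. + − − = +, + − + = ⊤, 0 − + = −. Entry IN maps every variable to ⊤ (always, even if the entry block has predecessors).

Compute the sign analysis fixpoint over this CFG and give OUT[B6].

Answer: {a: -, b: ⊤, c: ⊤, d: -, e: -, f: ⊤}

Working:
Per-block solution:
  B0: | IN=(all ⊤) | OUT=(all ⊤)
  B1: | IN=(all ⊤) | OUT={e:+; rest ⊤}
  B2: | IN={e:+; rest ⊤} | OUT=(all ⊤)
  B3: | IN=(all ⊤) | OUT={e:-; rest ⊤}
  B4: | IN={e:-; rest ⊤} | OUT={e:-; rest ⊤}
  B5: | IN={e:-; rest ⊤} | OUT={d:-, e:-; rest ⊤}
  B6: | IN={d:-, e:-; rest ⊤} | OUT={a:-, d:-, e:-; rest ⊤}

Merge at B6: IN[B6] = OUT[B5] = {a: ⊤, b: ⊤, c: ⊤, d: -, e: -, f: ⊤}
Applying B6's transfer function to that IN value gives OUT[B6] (row B6 above).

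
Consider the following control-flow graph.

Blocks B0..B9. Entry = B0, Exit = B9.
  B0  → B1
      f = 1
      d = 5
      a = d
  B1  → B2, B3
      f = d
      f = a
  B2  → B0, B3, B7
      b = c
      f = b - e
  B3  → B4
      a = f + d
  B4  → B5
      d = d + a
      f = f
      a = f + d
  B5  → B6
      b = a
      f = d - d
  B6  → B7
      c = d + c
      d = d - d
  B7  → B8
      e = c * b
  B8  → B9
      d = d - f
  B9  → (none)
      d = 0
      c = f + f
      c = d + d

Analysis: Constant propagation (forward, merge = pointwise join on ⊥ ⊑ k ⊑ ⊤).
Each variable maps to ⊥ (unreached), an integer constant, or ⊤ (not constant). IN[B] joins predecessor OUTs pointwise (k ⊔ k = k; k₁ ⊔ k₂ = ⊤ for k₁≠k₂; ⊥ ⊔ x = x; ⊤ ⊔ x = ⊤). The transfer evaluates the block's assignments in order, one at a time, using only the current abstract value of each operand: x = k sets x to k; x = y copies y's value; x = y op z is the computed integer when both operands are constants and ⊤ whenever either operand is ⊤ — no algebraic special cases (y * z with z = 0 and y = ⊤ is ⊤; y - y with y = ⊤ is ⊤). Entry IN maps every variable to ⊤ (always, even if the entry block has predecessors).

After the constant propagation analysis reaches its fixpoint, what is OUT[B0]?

Per-block solution:
  B0:   IN=(all ⊤)   OUT={a:5, d:5, f:1; rest ⊤}
  B1:   IN={a:5, d:5, f:1; rest ⊤}   OUT={a:5, d:5, f:5; rest ⊤}
  B2:   IN={a:5, d:5, f:5; rest ⊤}   OUT={a:5, d:5; rest ⊤}
  B3:   IN={a:5, d:5; rest ⊤}   OUT={d:5; rest ⊤}
  B4:   IN={d:5; rest ⊤}   OUT=(all ⊤)
  B5:   IN=(all ⊤)   OUT=(all ⊤)
  B6:   IN=(all ⊤)   OUT=(all ⊤)
  B7:   IN=(all ⊤)   OUT=(all ⊤)
  B8:   IN=(all ⊤)   OUT=(all ⊤)
  B9:   IN=(all ⊤)   OUT={c:0, d:0; rest ⊤}

Merge at B0 (entry node, so the boundary value (all ⊤) is joined with the incoming edge(s)): IN[B0] = (all ⊤) ⊔ OUT[B2] = {a: ⊤, b: ⊤, c: ⊤, d: ⊤, e: ⊤, f: ⊤}
Applying B0's transfer function to that IN value gives OUT[B0] (row B0 above).

Answer: {a: 5, b: ⊤, c: ⊤, d: 5, e: ⊤, f: 1}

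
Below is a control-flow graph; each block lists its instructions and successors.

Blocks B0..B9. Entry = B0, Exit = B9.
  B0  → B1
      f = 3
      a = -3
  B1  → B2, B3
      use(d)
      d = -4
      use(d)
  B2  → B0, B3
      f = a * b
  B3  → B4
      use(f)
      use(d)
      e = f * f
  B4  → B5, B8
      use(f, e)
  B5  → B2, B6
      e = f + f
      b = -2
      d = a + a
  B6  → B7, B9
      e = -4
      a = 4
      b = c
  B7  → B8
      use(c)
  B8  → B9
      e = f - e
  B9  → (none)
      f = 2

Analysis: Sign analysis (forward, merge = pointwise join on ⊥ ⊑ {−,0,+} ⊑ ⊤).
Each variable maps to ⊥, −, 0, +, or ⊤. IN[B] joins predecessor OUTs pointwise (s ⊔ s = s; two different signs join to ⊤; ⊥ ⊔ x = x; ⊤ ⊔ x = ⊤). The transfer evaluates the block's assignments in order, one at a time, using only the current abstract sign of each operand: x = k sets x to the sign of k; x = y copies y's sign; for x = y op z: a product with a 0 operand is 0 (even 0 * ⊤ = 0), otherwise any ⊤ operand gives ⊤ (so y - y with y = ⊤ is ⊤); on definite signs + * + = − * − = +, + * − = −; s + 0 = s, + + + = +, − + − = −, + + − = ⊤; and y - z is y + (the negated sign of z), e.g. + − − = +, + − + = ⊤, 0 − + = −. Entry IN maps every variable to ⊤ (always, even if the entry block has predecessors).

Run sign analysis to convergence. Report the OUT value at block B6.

Answer: {a: +, b: ⊤, c: ⊤, d: -, e: -, f: ⊤}

Working:
Per-block solution:
  B0:  IN=(all ⊤)  OUT={a:-, f:+; rest ⊤}
  B1:  IN={a:-, f:+; rest ⊤}  OUT={a:-, d:-, f:+; rest ⊤}
  B2:  IN={a:-, d:-; rest ⊤}  OUT={a:-, d:-; rest ⊤}
  B3:  IN={a:-, d:-; rest ⊤}  OUT={a:-, d:-; rest ⊤}
  B4:  IN={a:-, d:-; rest ⊤}  OUT={a:-, d:-; rest ⊤}
  B5:  IN={a:-, d:-; rest ⊤}  OUT={a:-, b:-, d:-; rest ⊤}
  B6:  IN={a:-, b:-, d:-; rest ⊤}  OUT={a:+, d:-, e:-; rest ⊤}
  B7:  IN={a:+, d:-, e:-; rest ⊤}  OUT={a:+, d:-, e:-; rest ⊤}
  B8:  IN={d:-; rest ⊤}  OUT={d:-; rest ⊤}
  B9:  IN={d:-; rest ⊤}  OUT={d:-, f:+; rest ⊤}

Merge at B6: IN[B6] = OUT[B5] = {a: -, b: -, c: ⊤, d: -, e: ⊤, f: ⊤}
Applying B6's transfer function to that IN value gives OUT[B6] (row B6 above).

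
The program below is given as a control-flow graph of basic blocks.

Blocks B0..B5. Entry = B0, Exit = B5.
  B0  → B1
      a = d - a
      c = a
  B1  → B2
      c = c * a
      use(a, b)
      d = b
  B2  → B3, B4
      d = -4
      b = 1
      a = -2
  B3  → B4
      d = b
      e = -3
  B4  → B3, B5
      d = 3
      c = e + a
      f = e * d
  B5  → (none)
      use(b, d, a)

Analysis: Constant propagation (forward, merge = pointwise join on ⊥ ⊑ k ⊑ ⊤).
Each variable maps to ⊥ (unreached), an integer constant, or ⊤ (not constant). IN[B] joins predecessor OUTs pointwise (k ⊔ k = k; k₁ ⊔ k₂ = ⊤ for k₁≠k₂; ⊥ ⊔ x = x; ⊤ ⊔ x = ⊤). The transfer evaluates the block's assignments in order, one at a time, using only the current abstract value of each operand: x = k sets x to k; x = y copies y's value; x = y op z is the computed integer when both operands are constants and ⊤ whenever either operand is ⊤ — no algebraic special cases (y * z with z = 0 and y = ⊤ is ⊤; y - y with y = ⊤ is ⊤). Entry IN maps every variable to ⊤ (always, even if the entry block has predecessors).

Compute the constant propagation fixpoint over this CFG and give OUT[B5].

Answer: {a: -2, b: 1, c: ⊤, d: 3, e: ⊤, f: ⊤}

Working:
Per-block solution:
  B0:  IN=(all ⊤)  OUT=(all ⊤)
  B1:  IN=(all ⊤)  OUT=(all ⊤)
  B2:  IN=(all ⊤)  OUT={a:-2, b:1, d:-4; rest ⊤}
  B3:  IN={a:-2, b:1; rest ⊤}  OUT={a:-2, b:1, d:1, e:-3; rest ⊤}
  B4:  IN={a:-2, b:1; rest ⊤}  OUT={a:-2, b:1, d:3; rest ⊤}
  B5:  IN={a:-2, b:1, d:3; rest ⊤}  OUT={a:-2, b:1, d:3; rest ⊤}

Merge at B5: IN[B5] = OUT[B4] = {a: -2, b: 1, c: ⊤, d: 3, e: ⊤, f: ⊤}
Applying B5's transfer function to that IN value gives OUT[B5] (row B5 above).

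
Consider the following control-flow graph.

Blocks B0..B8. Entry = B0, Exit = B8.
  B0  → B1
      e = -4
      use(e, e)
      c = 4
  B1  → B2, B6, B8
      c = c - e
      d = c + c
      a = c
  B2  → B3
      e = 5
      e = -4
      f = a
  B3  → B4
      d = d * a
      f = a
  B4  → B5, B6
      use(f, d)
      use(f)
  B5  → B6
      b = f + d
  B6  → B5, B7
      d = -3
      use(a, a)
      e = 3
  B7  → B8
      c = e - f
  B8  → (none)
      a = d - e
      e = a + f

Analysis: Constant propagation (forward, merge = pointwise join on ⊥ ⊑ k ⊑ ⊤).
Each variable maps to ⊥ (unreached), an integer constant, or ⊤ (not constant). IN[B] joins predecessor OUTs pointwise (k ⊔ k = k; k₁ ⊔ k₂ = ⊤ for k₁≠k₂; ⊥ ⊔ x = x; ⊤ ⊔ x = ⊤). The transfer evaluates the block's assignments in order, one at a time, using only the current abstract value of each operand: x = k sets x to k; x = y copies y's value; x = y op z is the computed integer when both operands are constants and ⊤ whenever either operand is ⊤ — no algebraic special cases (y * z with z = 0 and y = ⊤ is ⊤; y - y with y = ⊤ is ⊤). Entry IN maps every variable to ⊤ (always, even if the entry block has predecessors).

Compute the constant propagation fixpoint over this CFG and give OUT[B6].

Per-block solution:
  B0:  IN=(all ⊤)  OUT={c:4, e:-4; rest ⊤}
  B1:  IN={c:4, e:-4; rest ⊤}  OUT={a:8, c:8, d:16, e:-4; rest ⊤}
  B2:  IN={a:8, c:8, d:16, e:-4; rest ⊤}  OUT={a:8, c:8, d:16, e:-4, f:8; rest ⊤}
  B3:  IN={a:8, c:8, d:16, e:-4, f:8; rest ⊤}  OUT={a:8, c:8, d:128, e:-4, f:8; rest ⊤}
  B4:  IN={a:8, c:8, d:128, e:-4, f:8; rest ⊤}  OUT={a:8, c:8, d:128, e:-4, f:8; rest ⊤}
  B5:  IN={a:8, c:8; rest ⊤}  OUT={a:8, c:8; rest ⊤}
  B6:  IN={a:8, c:8; rest ⊤}  OUT={a:8, c:8, d:-3, e:3; rest ⊤}
  B7:  IN={a:8, c:8, d:-3, e:3; rest ⊤}  OUT={a:8, d:-3, e:3; rest ⊤}
  B8:  IN={a:8; rest ⊤}  OUT=(all ⊤)

Merge at B6: IN[B6] = OUT[B1] ⊔ OUT[B4] ⊔ OUT[B5] = {a: 8, b: ⊤, c: 8, d: ⊤, e: ⊤, f: ⊤}
Applying B6's transfer function to that IN value gives OUT[B6] (row B6 above).

Answer: {a: 8, b: ⊤, c: 8, d: -3, e: 3, f: ⊤}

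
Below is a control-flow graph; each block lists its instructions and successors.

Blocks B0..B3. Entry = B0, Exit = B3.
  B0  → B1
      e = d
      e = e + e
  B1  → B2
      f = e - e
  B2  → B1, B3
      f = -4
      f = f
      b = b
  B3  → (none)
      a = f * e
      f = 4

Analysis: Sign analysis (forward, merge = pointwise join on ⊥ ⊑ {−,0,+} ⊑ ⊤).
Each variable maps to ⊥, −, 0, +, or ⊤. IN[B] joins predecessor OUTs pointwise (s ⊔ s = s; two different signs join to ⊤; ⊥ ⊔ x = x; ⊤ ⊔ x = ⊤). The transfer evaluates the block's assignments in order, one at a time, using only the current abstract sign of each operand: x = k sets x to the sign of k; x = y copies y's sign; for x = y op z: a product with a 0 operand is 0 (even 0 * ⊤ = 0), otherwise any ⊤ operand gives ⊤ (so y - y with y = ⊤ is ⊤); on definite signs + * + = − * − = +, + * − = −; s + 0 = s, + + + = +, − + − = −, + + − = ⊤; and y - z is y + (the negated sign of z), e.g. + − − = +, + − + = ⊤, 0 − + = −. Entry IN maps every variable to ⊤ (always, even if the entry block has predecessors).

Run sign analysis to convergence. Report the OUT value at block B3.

Answer: {a: ⊤, b: ⊤, c: ⊤, d: ⊤, e: ⊤, f: +}

Derivation:
Converged values:
  B0: | IN=(all ⊤) | OUT=(all ⊤)
  B1: | IN=(all ⊤) | OUT=(all ⊤)
  B2: | IN=(all ⊤) | OUT={f:-; rest ⊤}
  B3: | IN={f:-; rest ⊤} | OUT={f:+; rest ⊤}

Merge at B3: IN[B3] = OUT[B2] = {a: ⊤, b: ⊤, c: ⊤, d: ⊤, e: ⊤, f: -}
Applying B3's transfer function to that IN value gives OUT[B3] (row B3 above).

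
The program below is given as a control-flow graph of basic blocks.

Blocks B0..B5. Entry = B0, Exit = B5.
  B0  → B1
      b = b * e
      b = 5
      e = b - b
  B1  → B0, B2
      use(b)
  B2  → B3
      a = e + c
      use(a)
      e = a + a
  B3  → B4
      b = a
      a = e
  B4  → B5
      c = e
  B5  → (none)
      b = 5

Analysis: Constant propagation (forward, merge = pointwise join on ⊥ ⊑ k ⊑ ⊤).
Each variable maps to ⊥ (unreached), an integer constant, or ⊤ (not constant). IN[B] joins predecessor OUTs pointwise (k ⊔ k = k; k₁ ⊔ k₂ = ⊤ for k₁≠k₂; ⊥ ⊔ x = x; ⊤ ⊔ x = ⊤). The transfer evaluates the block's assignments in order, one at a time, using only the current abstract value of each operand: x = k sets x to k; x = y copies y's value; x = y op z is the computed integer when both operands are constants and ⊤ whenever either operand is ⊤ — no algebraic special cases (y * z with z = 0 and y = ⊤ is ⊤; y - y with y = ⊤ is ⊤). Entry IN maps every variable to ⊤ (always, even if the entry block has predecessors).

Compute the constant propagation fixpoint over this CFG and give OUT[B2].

Converged values:
  B0:   IN=(all ⊤)   OUT={b:5, e:0; rest ⊤}
  B1:   IN={b:5, e:0; rest ⊤}   OUT={b:5, e:0; rest ⊤}
  B2:   IN={b:5, e:0; rest ⊤}   OUT={b:5; rest ⊤}
  B3:   IN={b:5; rest ⊤}   OUT=(all ⊤)
  B4:   IN=(all ⊤)   OUT=(all ⊤)
  B5:   IN=(all ⊤)   OUT={b:5; rest ⊤}

Merge at B2: IN[B2] = OUT[B1] = {a: ⊤, b: 5, c: ⊤, d: ⊤, e: 0, f: ⊤}
Applying B2's transfer function to that IN value gives OUT[B2] (row B2 above).

Answer: {a: ⊤, b: 5, c: ⊤, d: ⊤, e: ⊤, f: ⊤}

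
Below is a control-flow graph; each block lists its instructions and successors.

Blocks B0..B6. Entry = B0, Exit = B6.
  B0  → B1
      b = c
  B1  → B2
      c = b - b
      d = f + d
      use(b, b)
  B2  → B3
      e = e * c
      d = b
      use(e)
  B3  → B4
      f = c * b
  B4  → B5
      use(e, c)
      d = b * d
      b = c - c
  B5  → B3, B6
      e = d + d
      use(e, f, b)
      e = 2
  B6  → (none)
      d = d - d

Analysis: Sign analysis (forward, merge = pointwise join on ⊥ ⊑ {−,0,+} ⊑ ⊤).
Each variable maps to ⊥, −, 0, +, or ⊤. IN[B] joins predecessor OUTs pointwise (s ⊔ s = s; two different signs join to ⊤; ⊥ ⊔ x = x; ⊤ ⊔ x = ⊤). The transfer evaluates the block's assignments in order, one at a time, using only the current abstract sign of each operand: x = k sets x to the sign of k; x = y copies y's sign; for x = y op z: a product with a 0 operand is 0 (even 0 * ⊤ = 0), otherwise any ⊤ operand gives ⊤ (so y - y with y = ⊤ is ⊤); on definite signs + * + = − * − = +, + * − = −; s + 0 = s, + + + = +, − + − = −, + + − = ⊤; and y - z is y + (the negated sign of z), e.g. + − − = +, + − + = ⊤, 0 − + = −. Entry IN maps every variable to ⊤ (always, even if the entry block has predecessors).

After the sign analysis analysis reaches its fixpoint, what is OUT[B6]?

Converged values:
  B0: | IN=(all ⊤) | OUT=(all ⊤)
  B1: | IN=(all ⊤) | OUT=(all ⊤)
  B2: | IN=(all ⊤) | OUT=(all ⊤)
  B3: | IN=(all ⊤) | OUT=(all ⊤)
  B4: | IN=(all ⊤) | OUT=(all ⊤)
  B5: | IN=(all ⊤) | OUT={e:+; rest ⊤}
  B6: | IN={e:+; rest ⊤} | OUT={e:+; rest ⊤}

Merge at B6: IN[B6] = OUT[B5] = {a: ⊤, b: ⊤, c: ⊤, d: ⊤, e: +, f: ⊤}
Applying B6's transfer function to that IN value gives OUT[B6] (row B6 above).

Answer: {a: ⊤, b: ⊤, c: ⊤, d: ⊤, e: +, f: ⊤}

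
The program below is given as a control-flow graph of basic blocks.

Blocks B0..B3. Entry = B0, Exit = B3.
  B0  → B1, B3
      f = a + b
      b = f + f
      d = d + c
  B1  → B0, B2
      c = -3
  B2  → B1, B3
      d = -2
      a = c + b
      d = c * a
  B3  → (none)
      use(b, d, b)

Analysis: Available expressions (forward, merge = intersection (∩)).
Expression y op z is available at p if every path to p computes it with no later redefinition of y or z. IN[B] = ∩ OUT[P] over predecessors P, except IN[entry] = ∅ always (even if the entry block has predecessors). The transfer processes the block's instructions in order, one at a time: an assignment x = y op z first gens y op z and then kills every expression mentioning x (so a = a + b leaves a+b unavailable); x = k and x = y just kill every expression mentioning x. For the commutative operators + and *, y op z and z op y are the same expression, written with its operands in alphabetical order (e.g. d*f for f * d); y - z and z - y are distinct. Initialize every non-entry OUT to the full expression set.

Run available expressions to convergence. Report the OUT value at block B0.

Answer: {f+f}

Working:
Converged values:
  B0: | IN={} | OUT={f+f}
  B1: | IN={f+f} | OUT={f+f}
  B2: | IN={f+f} | OUT={a*c, b+c, f+f}
  B3: | IN={f+f} | OUT={f+f}

Merge at B0 (entry node, so the boundary value {} is joined with the incoming edge(s)): IN[B0] = {} ∩ OUT[B1] = {}
Applying B0's transfer function to that IN value gives OUT[B0] (row B0 above).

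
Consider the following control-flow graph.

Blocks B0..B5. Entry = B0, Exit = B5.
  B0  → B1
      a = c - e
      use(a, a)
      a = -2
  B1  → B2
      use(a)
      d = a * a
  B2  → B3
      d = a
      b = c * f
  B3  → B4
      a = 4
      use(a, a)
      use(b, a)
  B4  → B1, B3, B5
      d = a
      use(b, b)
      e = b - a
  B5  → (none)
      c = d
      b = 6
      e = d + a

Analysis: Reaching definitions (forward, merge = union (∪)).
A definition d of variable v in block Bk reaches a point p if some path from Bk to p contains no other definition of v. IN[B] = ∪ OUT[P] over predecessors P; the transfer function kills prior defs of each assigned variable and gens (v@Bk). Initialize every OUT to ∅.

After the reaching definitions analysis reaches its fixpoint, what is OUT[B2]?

Fixpoint table:
  B0:  IN={}  OUT={a@B0}
  B1:  IN={a@B0, a@B3, b@B2, d@B4, e@B4}  OUT={a@B0, a@B3, b@B2, d@B1, e@B4}
  B2:  IN={a@B0, a@B3, b@B2, d@B1, e@B4}  OUT={a@B0, a@B3, b@B2, d@B2, e@B4}
  B3:  IN={a@B0, a@B3, b@B2, d@B2, d@B4, e@B4}  OUT={a@B3, b@B2, d@B2, d@B4, e@B4}
  B4:  IN={a@B3, b@B2, d@B2, d@B4, e@B4}  OUT={a@B3, b@B2, d@B4, e@B4}
  B5:  IN={a@B3, b@B2, d@B4, e@B4}  OUT={a@B3, b@B5, c@B5, d@B4, e@B5}

Merge at B2: IN[B2] = OUT[B1] = {a@B0, a@B3, b@B2, d@B1, e@B4}
Applying B2's transfer function to that IN value gives OUT[B2] (row B2 above).

Answer: {a@B0, a@B3, b@B2, d@B2, e@B4}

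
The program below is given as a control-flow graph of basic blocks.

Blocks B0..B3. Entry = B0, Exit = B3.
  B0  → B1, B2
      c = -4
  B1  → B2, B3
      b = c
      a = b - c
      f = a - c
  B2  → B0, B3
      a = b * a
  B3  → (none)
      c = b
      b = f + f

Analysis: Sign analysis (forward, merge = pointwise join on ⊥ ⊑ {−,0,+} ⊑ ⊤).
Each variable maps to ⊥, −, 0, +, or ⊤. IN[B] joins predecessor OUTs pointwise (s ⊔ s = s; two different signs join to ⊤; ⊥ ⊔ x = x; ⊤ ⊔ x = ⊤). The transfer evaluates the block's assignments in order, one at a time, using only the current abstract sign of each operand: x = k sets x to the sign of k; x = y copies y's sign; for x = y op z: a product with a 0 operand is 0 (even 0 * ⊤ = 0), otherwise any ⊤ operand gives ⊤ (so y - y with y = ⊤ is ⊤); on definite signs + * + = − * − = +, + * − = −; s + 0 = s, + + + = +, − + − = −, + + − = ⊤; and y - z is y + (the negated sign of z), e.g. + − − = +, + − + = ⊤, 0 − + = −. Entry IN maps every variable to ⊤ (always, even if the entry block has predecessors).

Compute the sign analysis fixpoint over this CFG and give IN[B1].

Per-block solution:
  B0: | IN=(all ⊤) | OUT={c:-; rest ⊤}
  B1: | IN={c:-; rest ⊤} | OUT={b:-, c:-; rest ⊤}
  B2: | IN={c:-; rest ⊤} | OUT={c:-; rest ⊤}
  B3: | IN={c:-; rest ⊤} | OUT=(all ⊤)

Merge at B1: IN[B1] = OUT[B0] = {a: ⊤, b: ⊤, c: -, d: ⊤, e: ⊤, f: ⊤}

Answer: {a: ⊤, b: ⊤, c: -, d: ⊤, e: ⊤, f: ⊤}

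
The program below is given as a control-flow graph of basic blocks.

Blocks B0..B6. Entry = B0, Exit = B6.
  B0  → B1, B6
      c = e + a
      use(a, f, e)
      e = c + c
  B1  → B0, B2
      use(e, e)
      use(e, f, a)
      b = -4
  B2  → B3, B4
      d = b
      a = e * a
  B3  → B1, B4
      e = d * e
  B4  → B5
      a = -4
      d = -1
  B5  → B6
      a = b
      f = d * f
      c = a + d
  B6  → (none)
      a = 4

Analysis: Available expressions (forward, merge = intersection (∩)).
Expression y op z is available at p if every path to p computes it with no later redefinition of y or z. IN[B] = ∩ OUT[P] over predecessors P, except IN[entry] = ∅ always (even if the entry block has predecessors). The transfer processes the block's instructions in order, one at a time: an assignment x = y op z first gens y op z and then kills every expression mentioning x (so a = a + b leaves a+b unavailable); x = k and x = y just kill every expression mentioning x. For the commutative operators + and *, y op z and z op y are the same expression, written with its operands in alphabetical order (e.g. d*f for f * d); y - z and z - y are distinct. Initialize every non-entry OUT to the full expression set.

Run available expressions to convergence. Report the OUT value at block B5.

Answer: {a+d}

Derivation:
Fixpoint table:
  B0:  IN={}  OUT={c+c}
  B1:  IN={c+c}  OUT={c+c}
  B2:  IN={c+c}  OUT={c+c}
  B3:  IN={c+c}  OUT={c+c}
  B4:  IN={c+c}  OUT={c+c}
  B5:  IN={c+c}  OUT={a+d}
  B6:  IN={}  OUT={}

Merge at B5: IN[B5] = OUT[B4] = {c+c}
Applying B5's transfer function to that IN value gives OUT[B5] (row B5 above).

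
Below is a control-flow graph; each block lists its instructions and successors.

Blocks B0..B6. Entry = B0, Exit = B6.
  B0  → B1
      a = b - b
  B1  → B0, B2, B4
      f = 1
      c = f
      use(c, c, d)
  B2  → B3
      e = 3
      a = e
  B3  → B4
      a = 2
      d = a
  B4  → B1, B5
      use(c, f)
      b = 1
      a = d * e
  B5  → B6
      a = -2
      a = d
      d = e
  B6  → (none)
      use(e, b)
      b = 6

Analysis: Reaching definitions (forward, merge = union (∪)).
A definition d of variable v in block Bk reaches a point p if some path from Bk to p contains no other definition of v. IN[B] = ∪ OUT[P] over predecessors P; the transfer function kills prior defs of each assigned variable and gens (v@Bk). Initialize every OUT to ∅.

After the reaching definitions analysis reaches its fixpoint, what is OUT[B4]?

Per-block solution:
  B0: | IN={a@B0, a@B4, b@B4, c@B1, d@B3, e@B2, f@B1} | OUT={a@B0, b@B4, c@B1, d@B3, e@B2, f@B1}
  B1: | IN={a@B0, a@B4, b@B4, c@B1, d@B3, e@B2, f@B1} | OUT={a@B0, a@B4, b@B4, c@B1, d@B3, e@B2, f@B1}
  B2: | IN={a@B0, a@B4, b@B4, c@B1, d@B3, e@B2, f@B1} | OUT={a@B2, b@B4, c@B1, d@B3, e@B2, f@B1}
  B3: | IN={a@B2, b@B4, c@B1, d@B3, e@B2, f@B1} | OUT={a@B3, b@B4, c@B1, d@B3, e@B2, f@B1}
  B4: | IN={a@B0, a@B3, a@B4, b@B4, c@B1, d@B3, e@B2, f@B1} | OUT={a@B4, b@B4, c@B1, d@B3, e@B2, f@B1}
  B5: | IN={a@B4, b@B4, c@B1, d@B3, e@B2, f@B1} | OUT={a@B5, b@B4, c@B1, d@B5, e@B2, f@B1}
  B6: | IN={a@B5, b@B4, c@B1, d@B5, e@B2, f@B1} | OUT={a@B5, b@B6, c@B1, d@B5, e@B2, f@B1}

Merge at B4: IN[B4] = OUT[B1] ⊔ OUT[B3] = {a@B0, a@B3, a@B4, b@B4, c@B1, d@B3, e@B2, f@B1}
Applying B4's transfer function to that IN value gives OUT[B4] (row B4 above).

Answer: {a@B4, b@B4, c@B1, d@B3, e@B2, f@B1}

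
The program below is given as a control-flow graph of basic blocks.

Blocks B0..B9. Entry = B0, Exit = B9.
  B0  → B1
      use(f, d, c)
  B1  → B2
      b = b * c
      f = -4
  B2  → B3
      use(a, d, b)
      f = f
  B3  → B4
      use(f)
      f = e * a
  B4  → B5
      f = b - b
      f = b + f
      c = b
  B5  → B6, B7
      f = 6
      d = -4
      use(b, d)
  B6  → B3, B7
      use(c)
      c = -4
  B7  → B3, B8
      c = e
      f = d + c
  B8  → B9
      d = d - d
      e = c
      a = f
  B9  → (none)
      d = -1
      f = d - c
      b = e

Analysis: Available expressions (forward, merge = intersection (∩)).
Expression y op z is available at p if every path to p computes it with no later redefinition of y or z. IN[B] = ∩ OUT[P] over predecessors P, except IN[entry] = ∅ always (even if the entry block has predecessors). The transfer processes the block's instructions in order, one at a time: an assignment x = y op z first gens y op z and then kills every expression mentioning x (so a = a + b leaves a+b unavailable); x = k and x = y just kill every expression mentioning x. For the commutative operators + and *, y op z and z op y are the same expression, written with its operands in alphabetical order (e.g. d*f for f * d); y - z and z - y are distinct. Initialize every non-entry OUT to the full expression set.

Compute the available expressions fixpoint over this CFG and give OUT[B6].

Answer: {a*e, b-b}

Derivation:
Per-block solution:
  B0:  IN={}  OUT={}
  B1:  IN={}  OUT={}
  B2:  IN={}  OUT={}
  B3:  IN={}  OUT={a*e}
  B4:  IN={a*e}  OUT={a*e, b-b}
  B5:  IN={a*e, b-b}  OUT={a*e, b-b}
  B6:  IN={a*e, b-b}  OUT={a*e, b-b}
  B7:  IN={a*e, b-b}  OUT={a*e, b-b, c+d}
  B8:  IN={a*e, b-b, c+d}  OUT={b-b}
  B9:  IN={b-b}  OUT={d-c}

Merge at B6: IN[B6] = OUT[B5] = {a*e, b-b}
Applying B6's transfer function to that IN value gives OUT[B6] (row B6 above).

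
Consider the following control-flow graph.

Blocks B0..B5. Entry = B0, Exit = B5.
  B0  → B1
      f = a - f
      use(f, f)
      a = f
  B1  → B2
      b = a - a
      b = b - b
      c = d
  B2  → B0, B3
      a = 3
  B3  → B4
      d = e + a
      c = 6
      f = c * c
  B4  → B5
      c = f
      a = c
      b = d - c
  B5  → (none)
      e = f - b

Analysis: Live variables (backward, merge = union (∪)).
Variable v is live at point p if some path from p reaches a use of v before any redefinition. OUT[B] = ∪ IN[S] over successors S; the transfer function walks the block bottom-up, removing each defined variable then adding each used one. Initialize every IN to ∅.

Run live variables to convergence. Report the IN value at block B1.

Fixpoint table:
  B0:   IN={a, d, e, f}   OUT={a, d, e, f}
  B1:   IN={a, d, e, f}   OUT={d, e, f}
  B2:   IN={d, e, f}   OUT={a, d, e, f}
  B3:   IN={a, e}   OUT={d, f}
  B4:   IN={d, f}   OUT={b, f}
  B5:   IN={b, f}   OUT={}

Merge at B1: OUT[B1] = IN[B2] = {d, e, f}
Applying B1's transfer function to that OUT value gives IN[B1] (row B1 above).

Answer: {a, d, e, f}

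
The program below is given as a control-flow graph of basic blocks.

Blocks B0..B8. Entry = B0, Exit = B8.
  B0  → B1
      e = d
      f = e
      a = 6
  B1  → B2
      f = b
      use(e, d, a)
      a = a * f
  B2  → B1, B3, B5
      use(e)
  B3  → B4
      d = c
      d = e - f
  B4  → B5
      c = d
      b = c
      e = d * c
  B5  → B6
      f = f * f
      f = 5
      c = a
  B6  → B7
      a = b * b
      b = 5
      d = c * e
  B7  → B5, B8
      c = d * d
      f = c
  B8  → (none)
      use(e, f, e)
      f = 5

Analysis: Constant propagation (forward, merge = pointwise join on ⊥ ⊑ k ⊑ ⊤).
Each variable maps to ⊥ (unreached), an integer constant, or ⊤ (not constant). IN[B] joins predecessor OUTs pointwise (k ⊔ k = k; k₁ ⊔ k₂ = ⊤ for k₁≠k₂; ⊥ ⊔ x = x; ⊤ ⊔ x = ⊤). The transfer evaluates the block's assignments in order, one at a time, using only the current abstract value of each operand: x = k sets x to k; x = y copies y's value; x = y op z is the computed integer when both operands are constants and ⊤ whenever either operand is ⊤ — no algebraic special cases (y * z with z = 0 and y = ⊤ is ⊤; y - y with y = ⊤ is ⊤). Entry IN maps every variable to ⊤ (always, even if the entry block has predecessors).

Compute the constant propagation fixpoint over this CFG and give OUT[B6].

Answer: {a: ⊤, b: 5, c: ⊤, d: ⊤, e: ⊤, f: 5}

Working:
Converged values:
  B0:  IN=(all ⊤)  OUT={a:6; rest ⊤}
  B1:  IN=(all ⊤)  OUT=(all ⊤)
  B2:  IN=(all ⊤)  OUT=(all ⊤)
  B3:  IN=(all ⊤)  OUT=(all ⊤)
  B4:  IN=(all ⊤)  OUT=(all ⊤)
  B5:  IN=(all ⊤)  OUT={f:5; rest ⊤}
  B6:  IN={f:5; rest ⊤}  OUT={b:5, f:5; rest ⊤}
  B7:  IN={b:5, f:5; rest ⊤}  OUT={b:5; rest ⊤}
  B8:  IN={b:5; rest ⊤}  OUT={b:5, f:5; rest ⊤}

Merge at B6: IN[B6] = OUT[B5] = {a: ⊤, b: ⊤, c: ⊤, d: ⊤, e: ⊤, f: 5}
Applying B6's transfer function to that IN value gives OUT[B6] (row B6 above).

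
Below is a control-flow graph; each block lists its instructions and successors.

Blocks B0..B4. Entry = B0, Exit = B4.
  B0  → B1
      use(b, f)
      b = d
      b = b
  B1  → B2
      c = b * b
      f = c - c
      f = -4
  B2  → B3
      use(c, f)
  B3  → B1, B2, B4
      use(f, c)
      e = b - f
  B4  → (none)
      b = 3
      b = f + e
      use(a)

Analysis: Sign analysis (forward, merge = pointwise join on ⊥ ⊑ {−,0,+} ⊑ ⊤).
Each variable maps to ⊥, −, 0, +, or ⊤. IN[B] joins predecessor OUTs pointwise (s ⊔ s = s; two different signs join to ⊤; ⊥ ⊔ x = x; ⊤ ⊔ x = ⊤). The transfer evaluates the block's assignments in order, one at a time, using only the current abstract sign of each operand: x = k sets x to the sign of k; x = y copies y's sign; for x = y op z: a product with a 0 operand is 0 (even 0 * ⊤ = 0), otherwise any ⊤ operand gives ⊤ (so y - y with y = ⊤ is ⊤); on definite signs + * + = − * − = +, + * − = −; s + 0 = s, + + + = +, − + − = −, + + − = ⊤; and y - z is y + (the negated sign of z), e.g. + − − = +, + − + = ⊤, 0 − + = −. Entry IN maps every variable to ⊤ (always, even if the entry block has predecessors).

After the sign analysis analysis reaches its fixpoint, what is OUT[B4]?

Answer: {a: ⊤, b: ⊤, c: ⊤, d: ⊤, e: ⊤, f: -}

Derivation:
Per-block solution:
  B0: | IN=(all ⊤) | OUT=(all ⊤)
  B1: | IN=(all ⊤) | OUT={f:-; rest ⊤}
  B2: | IN={f:-; rest ⊤} | OUT={f:-; rest ⊤}
  B3: | IN={f:-; rest ⊤} | OUT={f:-; rest ⊤}
  B4: | IN={f:-; rest ⊤} | OUT={f:-; rest ⊤}

Merge at B4: IN[B4] = OUT[B3] = {a: ⊤, b: ⊤, c: ⊤, d: ⊤, e: ⊤, f: -}
Applying B4's transfer function to that IN value gives OUT[B4] (row B4 above).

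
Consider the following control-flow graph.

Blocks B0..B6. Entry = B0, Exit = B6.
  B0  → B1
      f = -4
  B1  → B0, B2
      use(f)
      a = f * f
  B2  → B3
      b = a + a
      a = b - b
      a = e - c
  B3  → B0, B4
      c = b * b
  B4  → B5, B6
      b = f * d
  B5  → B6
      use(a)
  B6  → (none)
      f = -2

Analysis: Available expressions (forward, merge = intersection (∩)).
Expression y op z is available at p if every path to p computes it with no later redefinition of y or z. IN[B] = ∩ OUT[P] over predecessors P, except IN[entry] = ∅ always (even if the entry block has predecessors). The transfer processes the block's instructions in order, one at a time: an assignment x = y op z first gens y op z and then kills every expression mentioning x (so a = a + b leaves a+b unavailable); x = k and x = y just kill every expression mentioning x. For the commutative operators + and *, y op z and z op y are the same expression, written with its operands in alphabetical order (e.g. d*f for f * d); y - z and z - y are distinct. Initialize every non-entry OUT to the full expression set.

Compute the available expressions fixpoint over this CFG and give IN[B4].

Answer: {b*b, b-b, f*f}

Working:
Converged values:
  B0:   IN={}   OUT={}
  B1:   IN={}   OUT={f*f}
  B2:   IN={f*f}   OUT={b-b, e-c, f*f}
  B3:   IN={b-b, e-c, f*f}   OUT={b*b, b-b, f*f}
  B4:   IN={b*b, b-b, f*f}   OUT={d*f, f*f}
  B5:   IN={d*f, f*f}   OUT={d*f, f*f}
  B6:   IN={d*f, f*f}   OUT={}

Merge at B4: IN[B4] = OUT[B3] = {b*b, b-b, f*f}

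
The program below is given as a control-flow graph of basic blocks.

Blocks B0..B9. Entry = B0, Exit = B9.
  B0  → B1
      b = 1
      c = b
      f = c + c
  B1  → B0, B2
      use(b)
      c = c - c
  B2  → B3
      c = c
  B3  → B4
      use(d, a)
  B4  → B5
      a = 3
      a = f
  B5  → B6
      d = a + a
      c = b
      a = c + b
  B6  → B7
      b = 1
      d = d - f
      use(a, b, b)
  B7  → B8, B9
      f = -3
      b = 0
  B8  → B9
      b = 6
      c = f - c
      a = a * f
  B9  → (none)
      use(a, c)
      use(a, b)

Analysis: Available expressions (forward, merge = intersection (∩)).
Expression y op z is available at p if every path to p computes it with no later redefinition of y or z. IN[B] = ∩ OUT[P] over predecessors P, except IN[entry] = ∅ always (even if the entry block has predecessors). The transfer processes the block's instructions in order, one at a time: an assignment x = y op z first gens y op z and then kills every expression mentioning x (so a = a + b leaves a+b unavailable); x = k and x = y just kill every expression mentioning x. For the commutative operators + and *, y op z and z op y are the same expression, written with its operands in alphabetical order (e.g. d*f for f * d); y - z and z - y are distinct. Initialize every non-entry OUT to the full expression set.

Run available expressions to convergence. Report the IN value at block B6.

Answer: {b+c}

Derivation:
Per-block solution:
  B0: | IN={} | OUT={c+c}
  B1: | IN={c+c} | OUT={}
  B2: | IN={} | OUT={}
  B3: | IN={} | OUT={}
  B4: | IN={} | OUT={}
  B5: | IN={} | OUT={b+c}
  B6: | IN={b+c} | OUT={}
  B7: | IN={} | OUT={}
  B8: | IN={} | OUT={}
  B9: | IN={} | OUT={}

Merge at B6: IN[B6] = OUT[B5] = {b+c}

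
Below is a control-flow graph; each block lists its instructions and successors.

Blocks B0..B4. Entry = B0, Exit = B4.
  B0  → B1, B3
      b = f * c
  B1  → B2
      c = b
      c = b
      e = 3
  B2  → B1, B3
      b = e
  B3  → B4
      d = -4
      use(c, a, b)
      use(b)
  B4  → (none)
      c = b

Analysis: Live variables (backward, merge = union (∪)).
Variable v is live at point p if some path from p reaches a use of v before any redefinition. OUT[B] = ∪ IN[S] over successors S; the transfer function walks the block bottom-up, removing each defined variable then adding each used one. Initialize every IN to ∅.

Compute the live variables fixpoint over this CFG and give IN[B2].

Answer: {a, c, e}

Working:
Converged values:
  B0: | IN={a, c, f} | OUT={a, b, c}
  B1: | IN={a, b} | OUT={a, c, e}
  B2: | IN={a, c, e} | OUT={a, b, c}
  B3: | IN={a, b, c} | OUT={b}
  B4: | IN={b} | OUT={}

Merge at B2: OUT[B2] = IN[B1] ⊔ IN[B3] = {a, b, c}
Applying B2's transfer function to that OUT value gives IN[B2] (row B2 above).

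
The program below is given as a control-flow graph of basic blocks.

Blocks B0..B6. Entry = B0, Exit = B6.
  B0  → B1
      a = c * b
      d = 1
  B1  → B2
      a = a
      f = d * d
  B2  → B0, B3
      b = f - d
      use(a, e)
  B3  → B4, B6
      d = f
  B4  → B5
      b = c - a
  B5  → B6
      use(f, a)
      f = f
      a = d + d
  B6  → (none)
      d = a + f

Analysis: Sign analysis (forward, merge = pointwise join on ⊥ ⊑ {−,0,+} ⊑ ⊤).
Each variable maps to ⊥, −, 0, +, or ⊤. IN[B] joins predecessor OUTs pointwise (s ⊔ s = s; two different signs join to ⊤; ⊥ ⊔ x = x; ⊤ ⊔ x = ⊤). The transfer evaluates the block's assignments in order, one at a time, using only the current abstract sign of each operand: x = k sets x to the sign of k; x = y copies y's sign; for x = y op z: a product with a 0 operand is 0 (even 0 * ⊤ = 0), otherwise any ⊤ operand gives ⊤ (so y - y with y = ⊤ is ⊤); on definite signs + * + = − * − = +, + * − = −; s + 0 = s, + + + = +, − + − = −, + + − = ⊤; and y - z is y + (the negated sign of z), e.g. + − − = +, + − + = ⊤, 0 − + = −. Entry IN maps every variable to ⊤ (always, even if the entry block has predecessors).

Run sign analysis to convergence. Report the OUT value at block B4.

Converged values:
  B0: | IN=(all ⊤) | OUT={d:+; rest ⊤}
  B1: | IN={d:+; rest ⊤} | OUT={d:+, f:+; rest ⊤}
  B2: | IN={d:+, f:+; rest ⊤} | OUT={d:+, f:+; rest ⊤}
  B3: | IN={d:+, f:+; rest ⊤} | OUT={d:+, f:+; rest ⊤}
  B4: | IN={d:+, f:+; rest ⊤} | OUT={d:+, f:+; rest ⊤}
  B5: | IN={d:+, f:+; rest ⊤} | OUT={a:+, d:+, f:+; rest ⊤}
  B6: | IN={d:+, f:+; rest ⊤} | OUT={f:+; rest ⊤}

Merge at B4: IN[B4] = OUT[B3] = {a: ⊤, b: ⊤, c: ⊤, d: +, e: ⊤, f: +}
Applying B4's transfer function to that IN value gives OUT[B4] (row B4 above).

Answer: {a: ⊤, b: ⊤, c: ⊤, d: +, e: ⊤, f: +}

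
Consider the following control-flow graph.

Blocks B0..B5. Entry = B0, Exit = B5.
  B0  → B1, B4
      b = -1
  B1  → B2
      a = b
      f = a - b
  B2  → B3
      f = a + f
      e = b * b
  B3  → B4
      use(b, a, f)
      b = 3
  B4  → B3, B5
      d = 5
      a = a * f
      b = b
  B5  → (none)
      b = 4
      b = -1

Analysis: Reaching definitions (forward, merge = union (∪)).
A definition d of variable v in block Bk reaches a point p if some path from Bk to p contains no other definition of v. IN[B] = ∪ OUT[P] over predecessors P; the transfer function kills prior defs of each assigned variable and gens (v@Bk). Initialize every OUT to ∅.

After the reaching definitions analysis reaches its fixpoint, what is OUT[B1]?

Answer: {a@B1, b@B0, f@B1}

Trace:
Converged values:
  B0:   IN={}   OUT={b@B0}
  B1:   IN={b@B0}   OUT={a@B1, b@B0, f@B1}
  B2:   IN={a@B1, b@B0, f@B1}   OUT={a@B1, b@B0, e@B2, f@B2}
  B3:   IN={a@B1, a@B4, b@B0, b@B4, d@B4, e@B2, f@B2}   OUT={a@B1, a@B4, b@B3, d@B4, e@B2, f@B2}
  B4:   IN={a@B1, a@B4, b@B0, b@B3, d@B4, e@B2, f@B2}   OUT={a@B4, b@B4, d@B4, e@B2, f@B2}
  B5:   IN={a@B4, b@B4, d@B4, e@B2, f@B2}   OUT={a@B4, b@B5, d@B4, e@B2, f@B2}

Merge at B1: IN[B1] = OUT[B0] = {b@B0}
Applying B1's transfer function to that IN value gives OUT[B1] (row B1 above).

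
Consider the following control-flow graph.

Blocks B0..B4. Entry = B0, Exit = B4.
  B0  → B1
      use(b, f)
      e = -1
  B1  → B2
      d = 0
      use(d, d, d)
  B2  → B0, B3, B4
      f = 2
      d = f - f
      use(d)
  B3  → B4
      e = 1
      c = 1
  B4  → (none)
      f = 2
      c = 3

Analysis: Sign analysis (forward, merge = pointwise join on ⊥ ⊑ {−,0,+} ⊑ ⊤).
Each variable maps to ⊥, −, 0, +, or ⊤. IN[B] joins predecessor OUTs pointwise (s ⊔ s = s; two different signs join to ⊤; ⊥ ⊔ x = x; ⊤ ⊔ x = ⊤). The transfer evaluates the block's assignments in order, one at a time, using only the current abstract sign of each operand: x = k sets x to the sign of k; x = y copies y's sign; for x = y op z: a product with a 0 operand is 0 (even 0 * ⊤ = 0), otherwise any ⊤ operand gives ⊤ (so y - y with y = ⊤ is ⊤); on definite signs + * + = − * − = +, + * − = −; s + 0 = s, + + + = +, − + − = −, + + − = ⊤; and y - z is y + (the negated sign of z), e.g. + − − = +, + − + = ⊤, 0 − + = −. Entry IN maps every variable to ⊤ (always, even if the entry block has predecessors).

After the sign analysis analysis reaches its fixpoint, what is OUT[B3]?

Answer: {a: ⊤, b: ⊤, c: +, d: ⊤, e: +, f: +}

Working:
Converged values:
  B0:  IN=(all ⊤)  OUT={e:-; rest ⊤}
  B1:  IN={e:-; rest ⊤}  OUT={d:0, e:-; rest ⊤}
  B2:  IN={d:0, e:-; rest ⊤}  OUT={e:-, f:+; rest ⊤}
  B3:  IN={e:-, f:+; rest ⊤}  OUT={c:+, e:+, f:+; rest ⊤}
  B4:  IN={f:+; rest ⊤}  OUT={c:+, f:+; rest ⊤}

Merge at B3: IN[B3] = OUT[B2] = {a: ⊤, b: ⊤, c: ⊤, d: ⊤, e: -, f: +}
Applying B3's transfer function to that IN value gives OUT[B3] (row B3 above).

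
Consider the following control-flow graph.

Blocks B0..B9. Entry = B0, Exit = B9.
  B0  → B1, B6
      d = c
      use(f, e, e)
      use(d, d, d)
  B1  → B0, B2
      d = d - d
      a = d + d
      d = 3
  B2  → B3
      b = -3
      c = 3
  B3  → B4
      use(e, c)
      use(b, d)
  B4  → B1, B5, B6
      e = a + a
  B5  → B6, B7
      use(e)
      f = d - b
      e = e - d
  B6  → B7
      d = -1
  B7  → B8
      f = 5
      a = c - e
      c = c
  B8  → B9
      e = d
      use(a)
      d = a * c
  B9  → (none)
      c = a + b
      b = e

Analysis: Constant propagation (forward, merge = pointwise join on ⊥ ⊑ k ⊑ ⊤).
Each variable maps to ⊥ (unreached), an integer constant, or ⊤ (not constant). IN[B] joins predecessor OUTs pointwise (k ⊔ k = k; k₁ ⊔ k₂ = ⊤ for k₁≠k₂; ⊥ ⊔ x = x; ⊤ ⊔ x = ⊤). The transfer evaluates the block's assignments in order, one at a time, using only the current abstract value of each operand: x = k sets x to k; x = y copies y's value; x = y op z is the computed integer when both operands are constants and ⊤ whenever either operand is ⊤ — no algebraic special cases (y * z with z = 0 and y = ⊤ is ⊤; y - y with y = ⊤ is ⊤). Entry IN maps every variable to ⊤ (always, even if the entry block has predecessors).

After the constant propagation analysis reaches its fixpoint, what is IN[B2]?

Per-block solution:
  B0:   IN=(all ⊤)   OUT=(all ⊤)
  B1:   IN=(all ⊤)   OUT={d:3; rest ⊤}
  B2:   IN={d:3; rest ⊤}   OUT={b:-3, c:3, d:3; rest ⊤}
  B3:   IN={b:-3, c:3, d:3; rest ⊤}   OUT={b:-3, c:3, d:3; rest ⊤}
  B4:   IN={b:-3, c:3, d:3; rest ⊤}   OUT={b:-3, c:3, d:3; rest ⊤}
  B5:   IN={b:-3, c:3, d:3; rest ⊤}   OUT={b:-3, c:3, d:3, f:6; rest ⊤}
  B6:   IN=(all ⊤)   OUT={d:-1; rest ⊤}
  B7:   IN=(all ⊤)   OUT={f:5; rest ⊤}
  B8:   IN={f:5; rest ⊤}   OUT={f:5; rest ⊤}
  B9:   IN={f:5; rest ⊤}   OUT={f:5; rest ⊤}

Merge at B2: IN[B2] = OUT[B1] = {a: ⊤, b: ⊤, c: ⊤, d: 3, e: ⊤, f: ⊤}

Answer: {a: ⊤, b: ⊤, c: ⊤, d: 3, e: ⊤, f: ⊤}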